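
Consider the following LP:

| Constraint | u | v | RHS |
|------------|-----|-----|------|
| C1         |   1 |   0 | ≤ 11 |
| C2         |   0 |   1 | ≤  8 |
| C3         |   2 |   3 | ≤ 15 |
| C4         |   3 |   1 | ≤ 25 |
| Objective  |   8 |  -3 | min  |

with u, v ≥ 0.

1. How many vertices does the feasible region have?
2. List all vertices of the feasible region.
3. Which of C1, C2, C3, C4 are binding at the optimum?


1. 3
2. (0, 0), (7.5, 0), (0, 5)
3. C3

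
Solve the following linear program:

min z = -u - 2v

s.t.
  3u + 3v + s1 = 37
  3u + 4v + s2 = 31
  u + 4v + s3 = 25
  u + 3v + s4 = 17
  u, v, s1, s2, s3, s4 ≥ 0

Evaluate the objective at each vertex of the feasible region:
  z(0, 0) = 0
  z(10.33, 0) = -10.33
  z(5, 4) = -13  ←
  z(0, 5.667) = -11.33
The minimum is at u = 5, v = 4.

u = 5, v = 4, z = -13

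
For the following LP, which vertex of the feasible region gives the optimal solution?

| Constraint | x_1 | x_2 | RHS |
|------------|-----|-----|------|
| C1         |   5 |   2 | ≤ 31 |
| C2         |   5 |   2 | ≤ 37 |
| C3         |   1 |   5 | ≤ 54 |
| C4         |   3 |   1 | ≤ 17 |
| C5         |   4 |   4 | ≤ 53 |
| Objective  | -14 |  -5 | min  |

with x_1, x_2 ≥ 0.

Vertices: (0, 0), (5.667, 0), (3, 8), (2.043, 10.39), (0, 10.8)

Evaluate the objective at each vertex of the feasible region:
  z(0, 0) = 0
  z(5.667, 0) = -79.33
  z(3, 8) = -82  ←
  z(2.043, 10.39) = -80.57
  z(0, 10.8) = -54
The minimum is at x_1 = 3, x_2 = 8.

(3, 8)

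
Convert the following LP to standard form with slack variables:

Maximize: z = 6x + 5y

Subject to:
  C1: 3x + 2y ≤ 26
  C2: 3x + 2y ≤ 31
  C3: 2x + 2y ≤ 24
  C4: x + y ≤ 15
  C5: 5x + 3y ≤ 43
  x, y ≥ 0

max z = 6x + 5y

s.t.
  3x + 2y + s1 = 26
  3x + 2y + s2 = 31
  2x + 2y + s3 = 24
  x + y + s4 = 15
  5x + 3y + s5 = 43
  x, y, s1, s2, s3, s4, s5 ≥ 0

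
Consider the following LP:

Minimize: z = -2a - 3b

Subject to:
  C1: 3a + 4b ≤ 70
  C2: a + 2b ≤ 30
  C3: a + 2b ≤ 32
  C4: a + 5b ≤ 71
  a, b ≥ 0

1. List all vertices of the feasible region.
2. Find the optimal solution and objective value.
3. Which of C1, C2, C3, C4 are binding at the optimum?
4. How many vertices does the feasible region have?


1. (0, 0), (23.33, 0), (10, 10), (2.667, 13.67), (0, 14.2)
2. a = 10, b = 10, z = -50
3. C1, C2
4. 5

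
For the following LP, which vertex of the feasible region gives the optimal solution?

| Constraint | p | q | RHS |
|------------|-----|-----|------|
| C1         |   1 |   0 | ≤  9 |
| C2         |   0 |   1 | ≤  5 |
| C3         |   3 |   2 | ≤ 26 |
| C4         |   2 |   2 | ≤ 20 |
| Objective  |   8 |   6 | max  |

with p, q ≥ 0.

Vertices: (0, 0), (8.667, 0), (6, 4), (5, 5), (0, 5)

Evaluate the objective at each vertex of the feasible region:
  z(0, 0) = 0
  z(8.667, 0) = 69.33
  z(6, 4) = 72  ←
  z(5, 5) = 70
  z(0, 5) = 30
The maximum is at p = 6, q = 4.

(6, 4)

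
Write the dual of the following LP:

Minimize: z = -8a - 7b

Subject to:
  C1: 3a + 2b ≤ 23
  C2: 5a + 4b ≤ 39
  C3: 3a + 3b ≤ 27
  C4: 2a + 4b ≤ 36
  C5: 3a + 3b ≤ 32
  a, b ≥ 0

Primal min cᵀx s.t. Ax ≤ b, x ≥ 0  →  Dual max −bᵀy s.t. Aᵀy ≥ −c, y ≥ 0.

Maximize: z = -23y1 - 39y2 - 27y3 - 36y4 - 32y5

Subject to:
  3y1 + 5y2 + 3y3 + 2y4 + 3y5 ≥ 8
  2y1 + 4y2 + 3y3 + 4y4 + 3y5 ≥ 7
  y1, y2, y3, y4, y5 ≥ 0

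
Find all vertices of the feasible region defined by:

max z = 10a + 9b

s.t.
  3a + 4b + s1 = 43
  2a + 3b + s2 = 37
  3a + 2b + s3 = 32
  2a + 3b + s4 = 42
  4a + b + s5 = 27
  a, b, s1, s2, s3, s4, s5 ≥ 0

(0, 0), (6.75, 0), (5, 7), (0, 10.75)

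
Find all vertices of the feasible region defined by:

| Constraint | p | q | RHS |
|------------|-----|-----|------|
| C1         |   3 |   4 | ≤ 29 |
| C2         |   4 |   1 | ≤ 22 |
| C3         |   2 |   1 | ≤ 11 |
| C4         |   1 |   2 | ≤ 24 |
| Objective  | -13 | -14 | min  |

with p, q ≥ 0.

(0, 0), (5.5, 0), (3, 5), (0, 7.25)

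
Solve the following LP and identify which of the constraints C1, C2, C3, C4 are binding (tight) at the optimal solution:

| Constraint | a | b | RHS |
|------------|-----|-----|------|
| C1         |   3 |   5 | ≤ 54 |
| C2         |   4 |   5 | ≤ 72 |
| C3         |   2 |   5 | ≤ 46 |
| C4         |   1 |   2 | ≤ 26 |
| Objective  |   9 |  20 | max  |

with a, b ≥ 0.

At a = 8, b = 6, compute slack b - a·x for each constraint:
  C1: 54 − 54 = 0  (binding)
  C2: 72 − 62 = 10  (slack)
  C3: 46 − 46 = 0  (binding)
  C4: 26 − 20 = 6  (slack)

Optimal: a = 8, b = 6
Binding: C1, C3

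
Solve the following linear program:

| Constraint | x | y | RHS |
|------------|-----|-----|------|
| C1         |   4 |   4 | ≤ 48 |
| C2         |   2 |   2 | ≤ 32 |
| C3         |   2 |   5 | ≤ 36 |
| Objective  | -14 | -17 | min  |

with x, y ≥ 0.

Evaluate the objective at each vertex of the feasible region:
  z(0, 0) = 0
  z(12, 0) = -168
  z(8, 4) = -180  ←
  z(0, 7.2) = -122.4
The minimum is at x = 8, y = 4.

x = 8, y = 4, z = -180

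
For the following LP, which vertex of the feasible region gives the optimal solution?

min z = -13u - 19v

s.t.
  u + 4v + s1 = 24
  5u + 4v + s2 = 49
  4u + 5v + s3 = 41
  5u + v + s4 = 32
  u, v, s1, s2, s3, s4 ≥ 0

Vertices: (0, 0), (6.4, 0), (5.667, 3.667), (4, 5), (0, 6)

Evaluate the objective at each vertex of the feasible region:
  z(0, 0) = 0
  z(6.4, 0) = -83.2
  z(5.667, 3.667) = -143.3
  z(4, 5) = -147  ←
  z(0, 6) = -114
The minimum is at u = 4, v = 5.

(4, 5)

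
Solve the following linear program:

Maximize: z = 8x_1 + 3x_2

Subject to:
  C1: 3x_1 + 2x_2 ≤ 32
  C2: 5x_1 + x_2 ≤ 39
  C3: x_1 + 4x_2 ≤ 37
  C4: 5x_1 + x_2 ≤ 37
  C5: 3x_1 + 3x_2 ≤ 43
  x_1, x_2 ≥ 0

Evaluate the objective at each vertex of the feasible region:
  z(0, 0) = 0
  z(7.4, 0) = 59.2
  z(6, 7) = 69  ←
  z(5.4, 7.9) = 66.9
  z(0, 9.25) = 27.75
The maximum is at x_1 = 6, x_2 = 7.

x_1 = 6, x_2 = 7, z = 69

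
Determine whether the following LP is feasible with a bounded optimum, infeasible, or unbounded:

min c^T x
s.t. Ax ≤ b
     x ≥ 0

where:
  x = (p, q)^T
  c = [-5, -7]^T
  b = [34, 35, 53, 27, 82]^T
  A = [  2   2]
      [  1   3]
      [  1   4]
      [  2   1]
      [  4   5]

Feasible with a bounded optimal solution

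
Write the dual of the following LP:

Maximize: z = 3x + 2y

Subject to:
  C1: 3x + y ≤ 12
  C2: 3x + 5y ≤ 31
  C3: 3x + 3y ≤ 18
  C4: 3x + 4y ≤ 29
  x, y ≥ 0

Primal max cᵀx s.t. Ax ≤ b, x ≥ 0  →  Dual min bᵀy s.t. Aᵀy ≥ c, y ≥ 0.

Minimize: z = 12y1 + 31y2 + 18y3 + 29y4

Subject to:
  3y1 + 3y2 + 3y3 + 3y4 ≥ 3
  y1 + 5y2 + 3y3 + 4y4 ≥ 2
  y1, y2, y3, y4 ≥ 0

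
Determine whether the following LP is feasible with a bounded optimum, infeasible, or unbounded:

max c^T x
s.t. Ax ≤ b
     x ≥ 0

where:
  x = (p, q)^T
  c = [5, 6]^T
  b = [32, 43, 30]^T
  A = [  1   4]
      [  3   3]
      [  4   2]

Feasible with a bounded optimal solution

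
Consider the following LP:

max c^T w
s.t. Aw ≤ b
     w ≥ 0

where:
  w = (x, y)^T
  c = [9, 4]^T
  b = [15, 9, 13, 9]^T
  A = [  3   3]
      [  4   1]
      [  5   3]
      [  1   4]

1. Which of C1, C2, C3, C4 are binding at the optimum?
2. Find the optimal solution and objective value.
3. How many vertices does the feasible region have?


1. C2, C3
2. x = 2, y = 1, z = 22
3. 5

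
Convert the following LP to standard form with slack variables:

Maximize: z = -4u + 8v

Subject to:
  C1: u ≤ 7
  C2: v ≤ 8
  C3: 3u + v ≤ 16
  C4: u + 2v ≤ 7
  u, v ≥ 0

max z = -4u + 8v

s.t.
  u + s1 = 7
  v + s2 = 8
  3u + v + s3 = 16
  u + 2v + s4 = 7
  u, v, s1, s2, s3, s4 ≥ 0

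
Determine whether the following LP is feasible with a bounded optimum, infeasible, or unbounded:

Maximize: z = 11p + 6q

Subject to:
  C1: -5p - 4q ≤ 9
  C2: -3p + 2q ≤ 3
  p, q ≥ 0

Unbounded (objective can increase without bound)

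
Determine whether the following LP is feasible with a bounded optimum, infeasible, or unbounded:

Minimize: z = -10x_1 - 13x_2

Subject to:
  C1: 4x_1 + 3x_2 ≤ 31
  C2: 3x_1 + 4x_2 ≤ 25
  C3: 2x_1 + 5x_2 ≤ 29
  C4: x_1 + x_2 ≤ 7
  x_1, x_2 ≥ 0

Feasible with a bounded optimal solution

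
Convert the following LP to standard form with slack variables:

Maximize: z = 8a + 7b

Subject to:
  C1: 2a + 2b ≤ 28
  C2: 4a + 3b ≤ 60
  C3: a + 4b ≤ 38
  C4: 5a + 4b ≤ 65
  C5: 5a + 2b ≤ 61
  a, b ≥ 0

max z = 8a + 7b

s.t.
  2a + 2b + s1 = 28
  4a + 3b + s2 = 60
  a + 4b + s3 = 38
  5a + 4b + s4 = 65
  5a + 2b + s5 = 61
  a, b, s1, s2, s3, s4, s5 ≥ 0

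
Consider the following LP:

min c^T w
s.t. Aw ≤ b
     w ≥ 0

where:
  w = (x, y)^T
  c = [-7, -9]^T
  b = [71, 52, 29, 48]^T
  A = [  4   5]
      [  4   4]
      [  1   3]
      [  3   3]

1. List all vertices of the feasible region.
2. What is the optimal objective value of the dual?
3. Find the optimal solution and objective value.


1. (0, 0), (13, 0), (5, 8), (0, 9.667)
2. -107
3. x = 5, y = 8, z = -107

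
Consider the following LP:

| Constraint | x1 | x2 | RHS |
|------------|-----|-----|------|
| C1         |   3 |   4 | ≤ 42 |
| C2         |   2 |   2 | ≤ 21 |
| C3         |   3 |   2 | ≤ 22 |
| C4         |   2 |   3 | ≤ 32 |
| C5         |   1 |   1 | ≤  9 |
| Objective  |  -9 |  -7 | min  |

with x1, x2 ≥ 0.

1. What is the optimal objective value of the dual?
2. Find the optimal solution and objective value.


1. -71
2. x1 = 4, x2 = 5, z = -71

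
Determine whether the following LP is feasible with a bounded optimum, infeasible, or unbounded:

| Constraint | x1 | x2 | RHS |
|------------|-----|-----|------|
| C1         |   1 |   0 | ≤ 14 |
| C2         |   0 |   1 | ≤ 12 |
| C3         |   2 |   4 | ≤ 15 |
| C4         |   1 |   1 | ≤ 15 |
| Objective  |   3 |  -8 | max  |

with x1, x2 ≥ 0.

Feasible with a bounded optimal solution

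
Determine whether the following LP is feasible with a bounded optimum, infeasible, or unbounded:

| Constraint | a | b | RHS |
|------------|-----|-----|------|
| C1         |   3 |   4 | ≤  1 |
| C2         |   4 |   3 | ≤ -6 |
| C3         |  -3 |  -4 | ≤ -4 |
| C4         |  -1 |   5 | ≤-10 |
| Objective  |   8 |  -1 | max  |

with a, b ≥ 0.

Infeasible (no feasible solution exists)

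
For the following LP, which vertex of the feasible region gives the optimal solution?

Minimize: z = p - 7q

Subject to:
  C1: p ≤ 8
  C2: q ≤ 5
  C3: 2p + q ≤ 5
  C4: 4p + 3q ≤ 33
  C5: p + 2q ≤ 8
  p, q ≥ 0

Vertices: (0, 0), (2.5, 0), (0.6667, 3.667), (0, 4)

Evaluate the objective at each vertex of the feasible region:
  z(0, 0) = 0
  z(2.5, 0) = 2.5
  z(0.6667, 3.667) = -25
  z(0, 4) = -28  ←
The minimum is at p = 0, q = 4.

(0, 4)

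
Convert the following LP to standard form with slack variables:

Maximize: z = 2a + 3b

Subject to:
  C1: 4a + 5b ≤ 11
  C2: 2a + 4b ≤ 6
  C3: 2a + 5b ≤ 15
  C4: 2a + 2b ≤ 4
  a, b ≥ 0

max z = 2a + 3b

s.t.
  4a + 5b + s1 = 11
  2a + 4b + s2 = 6
  2a + 5b + s3 = 15
  2a + 2b + s4 = 4
  a, b, s1, s2, s3, s4 ≥ 0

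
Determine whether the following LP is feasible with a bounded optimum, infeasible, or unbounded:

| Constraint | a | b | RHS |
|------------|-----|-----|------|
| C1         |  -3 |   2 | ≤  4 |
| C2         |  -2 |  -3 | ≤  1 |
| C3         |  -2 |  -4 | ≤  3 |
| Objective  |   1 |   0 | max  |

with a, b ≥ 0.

Unbounded (objective can increase without bound)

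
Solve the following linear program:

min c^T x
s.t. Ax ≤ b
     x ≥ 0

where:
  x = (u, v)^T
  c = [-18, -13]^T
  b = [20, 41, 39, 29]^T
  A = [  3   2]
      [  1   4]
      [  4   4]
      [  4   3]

Evaluate the objective at each vertex of the feasible region:
  z(0, 0) = 0
  z(6.667, 0) = -120
  z(2, 7) = -127  ←
  z(0, 9.667) = -125.7
The minimum is at u = 2, v = 7.

u = 2, v = 7, z = -127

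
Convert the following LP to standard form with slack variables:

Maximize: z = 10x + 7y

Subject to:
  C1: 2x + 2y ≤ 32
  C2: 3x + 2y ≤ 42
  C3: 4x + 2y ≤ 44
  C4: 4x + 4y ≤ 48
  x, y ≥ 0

max z = 10x + 7y

s.t.
  2x + 2y + s1 = 32
  3x + 2y + s2 = 42
  4x + 2y + s3 = 44
  4x + 4y + s4 = 48
  x, y, s1, s2, s3, s4 ≥ 0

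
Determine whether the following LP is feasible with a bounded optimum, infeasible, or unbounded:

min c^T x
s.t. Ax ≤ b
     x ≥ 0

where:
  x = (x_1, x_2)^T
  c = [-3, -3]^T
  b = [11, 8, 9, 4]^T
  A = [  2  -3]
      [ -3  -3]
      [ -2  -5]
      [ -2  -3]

Unbounded (objective can decrease without bound)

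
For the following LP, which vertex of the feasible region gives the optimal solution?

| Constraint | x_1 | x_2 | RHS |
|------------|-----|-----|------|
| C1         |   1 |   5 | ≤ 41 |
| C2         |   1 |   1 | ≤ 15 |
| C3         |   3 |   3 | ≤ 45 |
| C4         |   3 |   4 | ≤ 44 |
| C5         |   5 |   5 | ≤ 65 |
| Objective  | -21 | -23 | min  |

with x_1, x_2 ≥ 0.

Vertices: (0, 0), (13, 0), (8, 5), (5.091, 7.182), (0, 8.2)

Evaluate the objective at each vertex of the feasible region:
  z(0, 0) = 0
  z(13, 0) = -273
  z(8, 5) = -283  ←
  z(5.091, 7.182) = -272.1
  z(0, 8.2) = -188.6
The minimum is at x_1 = 8, x_2 = 5.

(8, 5)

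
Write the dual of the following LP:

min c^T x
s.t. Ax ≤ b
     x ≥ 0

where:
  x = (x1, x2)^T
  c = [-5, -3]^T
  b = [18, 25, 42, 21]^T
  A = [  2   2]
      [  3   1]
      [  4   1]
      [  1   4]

Primal min cᵀx s.t. Ax ≤ b, x ≥ 0  →  Dual max −bᵀy s.t. Aᵀy ≥ −c, y ≥ 0.

Maximize: z = -18y1 - 25y2 - 42y3 - 21y4

Subject to:
  2y1 + 3y2 + 4y3 + y4 ≥ 5
  2y1 + y2 + y3 + 4y4 ≥ 3
  y1, y2, y3, y4 ≥ 0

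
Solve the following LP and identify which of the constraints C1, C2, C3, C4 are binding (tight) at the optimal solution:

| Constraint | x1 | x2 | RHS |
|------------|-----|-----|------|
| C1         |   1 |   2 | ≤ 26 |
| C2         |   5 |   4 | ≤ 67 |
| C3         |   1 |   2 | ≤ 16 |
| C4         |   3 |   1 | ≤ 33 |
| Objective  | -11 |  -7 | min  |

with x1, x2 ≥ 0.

At x1 = 10, x2 = 3, compute slack b - a·x for each constraint:
  C1: 26 − 16 = 10  (slack)
  C2: 67 − 62 = 5  (slack)
  C3: 16 − 16 = 0  (binding)
  C4: 33 − 33 = 0  (binding)

Optimal: x1 = 10, x2 = 3
Binding: C3, C4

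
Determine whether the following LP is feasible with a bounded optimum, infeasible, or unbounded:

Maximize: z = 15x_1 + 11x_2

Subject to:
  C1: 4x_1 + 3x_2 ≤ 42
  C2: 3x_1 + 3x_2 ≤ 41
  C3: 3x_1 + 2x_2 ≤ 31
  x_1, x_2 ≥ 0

Feasible with a bounded optimal solution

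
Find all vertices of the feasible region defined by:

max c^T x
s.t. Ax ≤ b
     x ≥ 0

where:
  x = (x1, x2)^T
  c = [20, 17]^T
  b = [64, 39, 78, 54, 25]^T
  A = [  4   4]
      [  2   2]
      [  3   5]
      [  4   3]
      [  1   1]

(0, 0), (13.5, 0), (6, 10), (1, 15), (0, 15.6)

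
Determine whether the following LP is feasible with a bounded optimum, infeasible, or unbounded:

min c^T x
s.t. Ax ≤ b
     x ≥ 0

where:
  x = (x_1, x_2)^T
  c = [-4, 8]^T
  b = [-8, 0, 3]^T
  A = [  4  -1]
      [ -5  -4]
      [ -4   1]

Infeasible (no feasible solution exists)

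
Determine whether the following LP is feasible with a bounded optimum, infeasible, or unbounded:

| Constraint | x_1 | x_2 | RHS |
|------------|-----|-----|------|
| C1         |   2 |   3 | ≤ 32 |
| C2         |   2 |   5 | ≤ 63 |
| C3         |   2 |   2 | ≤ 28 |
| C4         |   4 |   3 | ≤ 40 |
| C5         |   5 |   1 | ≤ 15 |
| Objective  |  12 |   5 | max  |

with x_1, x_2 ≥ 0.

Feasible with a bounded optimal solution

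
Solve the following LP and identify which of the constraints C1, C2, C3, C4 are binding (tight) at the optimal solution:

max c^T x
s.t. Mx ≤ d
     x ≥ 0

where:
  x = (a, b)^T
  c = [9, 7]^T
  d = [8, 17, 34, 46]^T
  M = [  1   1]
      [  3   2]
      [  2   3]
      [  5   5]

At a = 1, b = 7, compute slack b - a·x for each constraint:
  C1: 8 − 8 = 0  (binding)
  C2: 17 − 17 = 0  (binding)
  C3: 34 − 23 = 11  (slack)
  C4: 46 − 40 = 6  (slack)

Optimal: a = 1, b = 7
Binding: C1, C2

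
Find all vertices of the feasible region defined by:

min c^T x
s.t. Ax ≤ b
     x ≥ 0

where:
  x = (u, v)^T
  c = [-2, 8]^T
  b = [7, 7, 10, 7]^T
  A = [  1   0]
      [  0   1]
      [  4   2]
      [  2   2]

(0, 0), (2.5, 0), (1.5, 2), (0, 3.5)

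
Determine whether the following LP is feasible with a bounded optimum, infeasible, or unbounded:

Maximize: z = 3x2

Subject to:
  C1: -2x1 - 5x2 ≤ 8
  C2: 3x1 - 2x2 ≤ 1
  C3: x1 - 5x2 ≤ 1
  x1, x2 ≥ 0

Unbounded (objective can increase without bound)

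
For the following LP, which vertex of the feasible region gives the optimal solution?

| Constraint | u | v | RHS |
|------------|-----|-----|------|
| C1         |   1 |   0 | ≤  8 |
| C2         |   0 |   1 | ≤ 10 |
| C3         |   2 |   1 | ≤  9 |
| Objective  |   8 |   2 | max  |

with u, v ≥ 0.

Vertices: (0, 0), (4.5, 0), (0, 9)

Evaluate the objective at each vertex of the feasible region:
  z(0, 0) = 0
  z(4.5, 0) = 36  ←
  z(0, 9) = 18
The maximum is at u = 4.5, v = 0.

(4.5, 0)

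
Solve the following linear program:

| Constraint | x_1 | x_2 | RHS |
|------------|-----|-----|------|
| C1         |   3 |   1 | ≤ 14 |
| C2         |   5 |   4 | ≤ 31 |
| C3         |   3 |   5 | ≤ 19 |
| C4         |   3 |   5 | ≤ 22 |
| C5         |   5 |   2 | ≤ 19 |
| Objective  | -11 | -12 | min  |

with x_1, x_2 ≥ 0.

Evaluate the objective at each vertex of the feasible region:
  z(0, 0) = 0
  z(3.8, 0) = -41.8
  z(3, 2) = -57  ←
  z(0, 3.8) = -45.6
The minimum is at x_1 = 3, x_2 = 2.

x_1 = 3, x_2 = 2, z = -57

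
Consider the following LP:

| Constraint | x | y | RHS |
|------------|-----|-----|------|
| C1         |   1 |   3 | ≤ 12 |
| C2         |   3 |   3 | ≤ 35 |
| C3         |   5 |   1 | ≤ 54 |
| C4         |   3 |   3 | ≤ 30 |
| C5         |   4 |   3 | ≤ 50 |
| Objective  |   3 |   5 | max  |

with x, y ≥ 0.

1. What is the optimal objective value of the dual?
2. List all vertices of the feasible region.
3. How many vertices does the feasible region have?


1. 32
2. (0, 0), (10, 0), (9, 1), (0, 4)
3. 4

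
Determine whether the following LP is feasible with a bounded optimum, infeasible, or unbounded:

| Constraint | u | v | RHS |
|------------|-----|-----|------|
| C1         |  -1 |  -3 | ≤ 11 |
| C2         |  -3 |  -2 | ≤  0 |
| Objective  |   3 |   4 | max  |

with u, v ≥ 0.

Unbounded (objective can increase without bound)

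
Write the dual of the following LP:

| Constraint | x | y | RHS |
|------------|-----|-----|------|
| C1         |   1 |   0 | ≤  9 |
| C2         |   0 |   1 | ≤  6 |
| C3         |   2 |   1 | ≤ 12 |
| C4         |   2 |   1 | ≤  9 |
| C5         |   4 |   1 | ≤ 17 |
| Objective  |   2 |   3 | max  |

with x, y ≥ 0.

Primal max cᵀx s.t. Ax ≤ b, x ≥ 0  →  Dual min bᵀy s.t. Aᵀy ≥ c, y ≥ 0.

Minimize: z = 9y1 + 6y2 + 12y3 + 9y4 + 17y5

Subject to:
  y1 + 2y3 + 2y4 + 4y5 ≥ 2
  y2 + y3 + y4 + y5 ≥ 3
  y1, y2, y3, y4, y5 ≥ 0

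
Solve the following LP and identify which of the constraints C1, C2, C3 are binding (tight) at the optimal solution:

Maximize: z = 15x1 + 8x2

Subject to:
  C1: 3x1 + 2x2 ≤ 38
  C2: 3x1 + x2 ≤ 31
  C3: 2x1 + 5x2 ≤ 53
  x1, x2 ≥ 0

At x1 = 8, x2 = 7, compute slack b - a·x for each constraint:
  C1: 38 − 38 = 0  (binding)
  C2: 31 − 31 = 0  (binding)
  C3: 53 − 51 = 2  (slack)

Optimal: x1 = 8, x2 = 7
Binding: C1, C2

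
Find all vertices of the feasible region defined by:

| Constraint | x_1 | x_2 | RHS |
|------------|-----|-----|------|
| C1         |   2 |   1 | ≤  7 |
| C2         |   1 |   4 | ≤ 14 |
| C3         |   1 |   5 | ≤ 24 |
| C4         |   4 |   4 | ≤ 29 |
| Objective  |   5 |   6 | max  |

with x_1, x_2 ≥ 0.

(0, 0), (3.5, 0), (2, 3), (0, 3.5)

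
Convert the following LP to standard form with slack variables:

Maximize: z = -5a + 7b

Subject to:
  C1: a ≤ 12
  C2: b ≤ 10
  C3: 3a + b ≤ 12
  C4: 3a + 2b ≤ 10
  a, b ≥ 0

max z = -5a + 7b

s.t.
  a + s1 = 12
  b + s2 = 10
  3a + b + s3 = 12
  3a + 2b + s4 = 10
  a, b, s1, s2, s3, s4 ≥ 0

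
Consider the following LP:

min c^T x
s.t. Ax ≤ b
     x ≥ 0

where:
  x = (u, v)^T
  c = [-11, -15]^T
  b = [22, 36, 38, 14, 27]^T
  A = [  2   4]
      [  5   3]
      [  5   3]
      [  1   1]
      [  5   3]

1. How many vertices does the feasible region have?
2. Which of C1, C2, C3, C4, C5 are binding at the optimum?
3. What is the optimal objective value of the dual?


1. 4
2. C1, C5
3. -93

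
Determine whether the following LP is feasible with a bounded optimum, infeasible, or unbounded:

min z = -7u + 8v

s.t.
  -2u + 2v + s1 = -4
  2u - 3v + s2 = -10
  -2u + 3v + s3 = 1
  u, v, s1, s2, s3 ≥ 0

Infeasible (no feasible solution exists)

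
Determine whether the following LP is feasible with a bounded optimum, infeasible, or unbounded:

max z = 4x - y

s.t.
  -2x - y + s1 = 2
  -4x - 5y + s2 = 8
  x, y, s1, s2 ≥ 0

Unbounded (objective can increase without bound)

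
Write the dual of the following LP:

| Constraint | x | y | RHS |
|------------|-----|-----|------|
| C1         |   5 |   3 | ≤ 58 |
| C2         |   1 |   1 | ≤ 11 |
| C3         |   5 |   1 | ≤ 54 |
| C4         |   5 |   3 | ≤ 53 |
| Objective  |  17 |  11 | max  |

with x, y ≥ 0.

Primal max cᵀx s.t. Ax ≤ b, x ≥ 0  →  Dual min bᵀy s.t. Aᵀy ≥ c, y ≥ 0.

Minimize: z = 58y1 + 11y2 + 54y3 + 53y4

Subject to:
  5y1 + y2 + 5y3 + 5y4 ≥ 17
  3y1 + y2 + y3 + 3y4 ≥ 11
  y1, y2, y3, y4 ≥ 0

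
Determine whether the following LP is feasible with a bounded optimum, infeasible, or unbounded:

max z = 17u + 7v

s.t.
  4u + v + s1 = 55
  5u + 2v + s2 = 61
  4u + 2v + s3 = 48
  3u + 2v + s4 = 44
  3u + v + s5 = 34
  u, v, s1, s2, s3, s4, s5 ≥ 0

Feasible with a bounded optimal solution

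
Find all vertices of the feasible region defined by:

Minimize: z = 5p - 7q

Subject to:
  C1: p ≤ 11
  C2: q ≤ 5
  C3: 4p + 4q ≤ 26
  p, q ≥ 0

(0, 0), (6.5, 0), (1.5, 5), (0, 5)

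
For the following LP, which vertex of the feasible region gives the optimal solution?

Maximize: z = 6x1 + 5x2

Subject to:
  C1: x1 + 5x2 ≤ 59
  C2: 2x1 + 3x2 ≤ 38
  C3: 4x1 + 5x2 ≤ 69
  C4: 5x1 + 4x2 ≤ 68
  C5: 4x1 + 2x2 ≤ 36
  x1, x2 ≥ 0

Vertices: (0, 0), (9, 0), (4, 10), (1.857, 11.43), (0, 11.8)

Evaluate the objective at each vertex of the feasible region:
  z(0, 0) = 0
  z(9, 0) = 54
  z(4, 10) = 74  ←
  z(1.857, 11.43) = 68.29
  z(0, 11.8) = 59
The maximum is at x1 = 4, x2 = 10.

(4, 10)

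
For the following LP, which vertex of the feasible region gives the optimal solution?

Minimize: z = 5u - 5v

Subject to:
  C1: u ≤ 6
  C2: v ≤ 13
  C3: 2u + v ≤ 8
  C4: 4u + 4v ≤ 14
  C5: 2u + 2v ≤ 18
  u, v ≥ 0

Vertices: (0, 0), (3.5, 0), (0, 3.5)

Evaluate the objective at each vertex of the feasible region:
  z(0, 0) = 0
  z(3.5, 0) = 17.5
  z(0, 3.5) = -17.5  ←
The minimum is at u = 0, v = 3.5.

(0, 3.5)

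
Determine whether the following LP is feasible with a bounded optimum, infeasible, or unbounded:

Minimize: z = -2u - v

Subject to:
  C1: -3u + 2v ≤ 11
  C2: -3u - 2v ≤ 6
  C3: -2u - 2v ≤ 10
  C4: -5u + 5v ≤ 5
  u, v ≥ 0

Unbounded (objective can decrease without bound)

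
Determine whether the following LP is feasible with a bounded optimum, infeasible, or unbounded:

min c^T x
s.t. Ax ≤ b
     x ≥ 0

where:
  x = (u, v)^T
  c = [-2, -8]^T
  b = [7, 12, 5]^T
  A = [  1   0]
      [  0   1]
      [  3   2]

Feasible with a bounded optimal solution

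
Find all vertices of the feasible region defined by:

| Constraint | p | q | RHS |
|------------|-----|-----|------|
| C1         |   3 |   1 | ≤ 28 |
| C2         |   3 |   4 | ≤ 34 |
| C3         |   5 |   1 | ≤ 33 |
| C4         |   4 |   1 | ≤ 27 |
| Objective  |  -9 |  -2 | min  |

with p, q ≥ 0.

(0, 0), (6.6, 0), (6, 3), (5.692, 4.231), (0, 8.5)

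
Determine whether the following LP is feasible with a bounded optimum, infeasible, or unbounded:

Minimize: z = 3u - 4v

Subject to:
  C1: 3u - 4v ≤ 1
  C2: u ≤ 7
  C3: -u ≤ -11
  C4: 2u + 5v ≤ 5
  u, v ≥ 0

Infeasible (no feasible solution exists)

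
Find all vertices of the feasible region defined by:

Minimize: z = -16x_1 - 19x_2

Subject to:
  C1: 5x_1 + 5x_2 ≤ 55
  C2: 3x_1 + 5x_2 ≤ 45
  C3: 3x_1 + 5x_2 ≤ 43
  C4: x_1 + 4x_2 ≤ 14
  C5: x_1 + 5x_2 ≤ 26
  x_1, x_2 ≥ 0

(0, 0), (11, 0), (10, 1), (0, 3.5)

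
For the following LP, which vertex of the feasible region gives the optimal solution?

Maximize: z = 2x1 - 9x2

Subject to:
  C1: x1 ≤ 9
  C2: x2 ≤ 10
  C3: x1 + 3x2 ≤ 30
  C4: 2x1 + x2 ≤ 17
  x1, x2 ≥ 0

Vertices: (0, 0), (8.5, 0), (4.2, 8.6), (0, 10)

Evaluate the objective at each vertex of the feasible region:
  z(0, 0) = 0
  z(8.5, 0) = 17  ←
  z(4.2, 8.6) = -69
  z(0, 10) = -90
The maximum is at x1 = 8.5, x2 = 0.

(8.5, 0)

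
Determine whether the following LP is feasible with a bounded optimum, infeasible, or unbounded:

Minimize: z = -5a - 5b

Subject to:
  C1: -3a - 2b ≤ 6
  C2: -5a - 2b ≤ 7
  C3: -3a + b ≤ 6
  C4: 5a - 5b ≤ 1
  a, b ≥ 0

Unbounded (objective can decrease without bound)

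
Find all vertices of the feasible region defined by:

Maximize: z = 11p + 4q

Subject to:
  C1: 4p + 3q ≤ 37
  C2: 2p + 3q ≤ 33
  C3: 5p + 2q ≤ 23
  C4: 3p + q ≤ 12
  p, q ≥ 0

(0, 0), (4, 0), (1, 9), (0.2727, 10.82), (0, 11)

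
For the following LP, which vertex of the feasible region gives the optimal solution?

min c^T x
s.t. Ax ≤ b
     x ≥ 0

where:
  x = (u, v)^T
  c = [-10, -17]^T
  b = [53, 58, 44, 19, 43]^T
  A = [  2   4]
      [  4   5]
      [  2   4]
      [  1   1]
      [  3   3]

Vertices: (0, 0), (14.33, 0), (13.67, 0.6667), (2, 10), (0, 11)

Evaluate the objective at each vertex of the feasible region:
  z(0, 0) = 0
  z(14.33, 0) = -143.3
  z(13.67, 0.6667) = -148
  z(2, 10) = -190  ←
  z(0, 11) = -187
The minimum is at u = 2, v = 10.

(2, 10)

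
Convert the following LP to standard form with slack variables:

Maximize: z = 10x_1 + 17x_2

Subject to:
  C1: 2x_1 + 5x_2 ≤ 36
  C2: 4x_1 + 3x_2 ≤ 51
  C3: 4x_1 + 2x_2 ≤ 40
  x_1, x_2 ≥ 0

max z = 10x_1 + 17x_2

s.t.
  2x_1 + 5x_2 + s1 = 36
  4x_1 + 3x_2 + s2 = 51
  4x_1 + 2x_2 + s3 = 40
  x_1, x_2, s1, s2, s3 ≥ 0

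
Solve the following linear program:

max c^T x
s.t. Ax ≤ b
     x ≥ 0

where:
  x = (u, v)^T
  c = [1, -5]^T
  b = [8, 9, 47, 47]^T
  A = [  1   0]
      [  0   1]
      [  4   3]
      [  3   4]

Evaluate the objective at each vertex of the feasible region:
  z(0, 0) = 0
  z(8, 0) = 8  ←
  z(8, 5) = -17
  z(6.714, 6.714) = -26.86
  z(3.667, 9) = -41.33
  z(0, 9) = -45
The maximum is at u = 8, v = 0.

u = 8, v = 0, z = 8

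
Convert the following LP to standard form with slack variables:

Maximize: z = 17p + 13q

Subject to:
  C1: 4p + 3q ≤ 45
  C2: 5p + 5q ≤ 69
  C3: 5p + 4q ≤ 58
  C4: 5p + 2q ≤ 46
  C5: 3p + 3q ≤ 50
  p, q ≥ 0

max z = 17p + 13q

s.t.
  4p + 3q + s1 = 45
  5p + 5q + s2 = 69
  5p + 4q + s3 = 58
  5p + 2q + s4 = 46
  3p + 3q + s5 = 50
  p, q, s1, s2, s3, s4, s5 ≥ 0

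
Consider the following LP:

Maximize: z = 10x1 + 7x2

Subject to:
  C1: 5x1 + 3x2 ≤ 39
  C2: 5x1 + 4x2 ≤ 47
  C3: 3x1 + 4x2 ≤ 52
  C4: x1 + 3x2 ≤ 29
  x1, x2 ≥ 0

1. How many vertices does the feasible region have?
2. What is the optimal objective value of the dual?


1. 5
2. 86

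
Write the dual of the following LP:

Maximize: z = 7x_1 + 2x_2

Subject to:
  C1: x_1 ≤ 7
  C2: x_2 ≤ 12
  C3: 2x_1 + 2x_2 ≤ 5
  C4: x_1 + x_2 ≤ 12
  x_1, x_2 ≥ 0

Primal max cᵀx s.t. Ax ≤ b, x ≥ 0  →  Dual min bᵀy s.t. Aᵀy ≥ c, y ≥ 0.

Minimize: z = 7y1 + 12y2 + 5y3 + 12y4

Subject to:
  y1 + 2y3 + y4 ≥ 7
  y2 + 2y3 + y4 ≥ 2
  y1, y2, y3, y4 ≥ 0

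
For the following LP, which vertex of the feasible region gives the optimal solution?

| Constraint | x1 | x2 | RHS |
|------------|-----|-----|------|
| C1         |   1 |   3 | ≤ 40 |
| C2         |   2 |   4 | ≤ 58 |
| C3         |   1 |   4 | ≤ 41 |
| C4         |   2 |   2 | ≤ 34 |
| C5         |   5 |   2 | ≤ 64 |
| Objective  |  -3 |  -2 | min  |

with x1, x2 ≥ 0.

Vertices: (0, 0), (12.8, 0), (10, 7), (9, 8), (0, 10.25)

Evaluate the objective at each vertex of the feasible region:
  z(0, 0) = 0
  z(12.8, 0) = -38.4
  z(10, 7) = -44  ←
  z(9, 8) = -43
  z(0, 10.25) = -20.5
The minimum is at x1 = 10, x2 = 7.

(10, 7)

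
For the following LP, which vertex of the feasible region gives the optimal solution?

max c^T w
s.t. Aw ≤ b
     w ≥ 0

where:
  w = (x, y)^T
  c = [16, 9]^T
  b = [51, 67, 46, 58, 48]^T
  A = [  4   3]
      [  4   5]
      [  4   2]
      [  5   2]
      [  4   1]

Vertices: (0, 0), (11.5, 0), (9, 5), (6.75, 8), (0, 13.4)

Evaluate the objective at each vertex of the feasible region:
  z(0, 0) = 0
  z(11.5, 0) = 184
  z(9, 5) = 189  ←
  z(6.75, 8) = 180
  z(0, 13.4) = 120.6
The maximum is at x = 9, y = 5.

(9, 5)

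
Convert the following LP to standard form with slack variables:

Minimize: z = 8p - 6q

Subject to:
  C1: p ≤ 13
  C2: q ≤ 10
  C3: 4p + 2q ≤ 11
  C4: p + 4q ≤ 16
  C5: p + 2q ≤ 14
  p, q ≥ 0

min z = 8p - 6q

s.t.
  p + s1 = 13
  q + s2 = 10
  4p + 2q + s3 = 11
  p + 4q + s4 = 16
  p + 2q + s5 = 14
  p, q, s1, s2, s3, s4, s5 ≥ 0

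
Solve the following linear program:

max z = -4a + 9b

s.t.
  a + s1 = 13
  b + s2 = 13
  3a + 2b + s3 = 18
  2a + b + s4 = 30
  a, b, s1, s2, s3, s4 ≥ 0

Evaluate the objective at each vertex of the feasible region:
  z(0, 0) = 0
  z(6, 0) = -24
  z(0, 9) = 81  ←
The maximum is at a = 0, b = 9.

a = 0, b = 9, z = 81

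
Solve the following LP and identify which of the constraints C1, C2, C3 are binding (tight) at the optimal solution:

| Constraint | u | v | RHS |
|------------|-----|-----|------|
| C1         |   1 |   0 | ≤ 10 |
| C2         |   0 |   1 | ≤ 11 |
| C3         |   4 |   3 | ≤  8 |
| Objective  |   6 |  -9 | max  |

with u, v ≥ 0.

At u = 2, v = 0, compute slack b - a·x for each constraint:
  C1: 10 − 2 = 8  (slack)
  C2: 11 − 0 = 11  (slack)
  C3: 8 − 8 = 0  (binding)

Optimal: u = 2, v = 0
Binding: C3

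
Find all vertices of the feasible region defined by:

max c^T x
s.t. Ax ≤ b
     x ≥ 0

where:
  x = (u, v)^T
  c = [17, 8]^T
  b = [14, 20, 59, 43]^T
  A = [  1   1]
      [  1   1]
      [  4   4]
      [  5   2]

(0, 0), (8.6, 0), (5, 9), (0, 14)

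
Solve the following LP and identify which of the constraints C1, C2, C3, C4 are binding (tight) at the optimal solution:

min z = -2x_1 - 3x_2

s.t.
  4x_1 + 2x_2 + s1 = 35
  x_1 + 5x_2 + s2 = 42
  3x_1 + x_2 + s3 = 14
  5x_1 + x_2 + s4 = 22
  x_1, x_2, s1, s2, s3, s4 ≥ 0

At x_1 = 2, x_2 = 8, compute slack b - a·x for each constraint:
  C1: 35 − 24 = 11  (slack)
  C2: 42 − 42 = 0  (binding)
  C3: 14 − 14 = 0  (binding)
  C4: 22 − 18 = 4  (slack)

Optimal: x_1 = 2, x_2 = 8
Binding: C2, C3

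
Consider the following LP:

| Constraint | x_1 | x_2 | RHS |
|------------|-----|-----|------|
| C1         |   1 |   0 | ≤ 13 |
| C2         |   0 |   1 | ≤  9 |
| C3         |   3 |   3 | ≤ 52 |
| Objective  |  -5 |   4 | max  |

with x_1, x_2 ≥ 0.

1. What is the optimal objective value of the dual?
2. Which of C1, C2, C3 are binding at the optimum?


1. 36
2. C2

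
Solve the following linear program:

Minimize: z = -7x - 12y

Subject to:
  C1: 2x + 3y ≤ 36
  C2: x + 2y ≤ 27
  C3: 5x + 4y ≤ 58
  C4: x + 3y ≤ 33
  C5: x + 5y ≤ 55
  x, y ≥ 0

Evaluate the objective at each vertex of the feasible region:
  z(0, 0) = 0
  z(11.6, 0) = -81.2
  z(4.286, 9.143) = -139.7
  z(3, 10) = -141  ←
  z(0, 11) = -132
The minimum is at x = 3, y = 10.

x = 3, y = 10, z = -141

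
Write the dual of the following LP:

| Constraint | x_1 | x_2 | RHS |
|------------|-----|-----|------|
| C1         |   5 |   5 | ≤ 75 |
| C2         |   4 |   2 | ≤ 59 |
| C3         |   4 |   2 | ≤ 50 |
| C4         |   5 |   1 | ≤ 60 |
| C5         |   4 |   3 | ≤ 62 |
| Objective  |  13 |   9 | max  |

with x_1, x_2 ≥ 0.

Primal max cᵀx s.t. Ax ≤ b, x ≥ 0  →  Dual min bᵀy s.t. Aᵀy ≥ c, y ≥ 0.

Minimize: z = 75y1 + 59y2 + 50y3 + 60y4 + 62y5

Subject to:
  5y1 + 4y2 + 4y3 + 5y4 + 4y5 ≥ 13
  5y1 + 2y2 + 2y3 + y4 + 3y5 ≥ 9
  y1, y2, y3, y4, y5 ≥ 0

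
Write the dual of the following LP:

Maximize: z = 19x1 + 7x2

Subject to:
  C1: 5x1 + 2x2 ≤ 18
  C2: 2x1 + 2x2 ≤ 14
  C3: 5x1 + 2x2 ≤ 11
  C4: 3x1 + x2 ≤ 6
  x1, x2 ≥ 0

Primal max cᵀx s.t. Ax ≤ b, x ≥ 0  →  Dual min bᵀy s.t. Aᵀy ≥ c, y ≥ 0.

Minimize: z = 18y1 + 14y2 + 11y3 + 6y4

Subject to:
  5y1 + 2y2 + 5y3 + 3y4 ≥ 19
  2y1 + 2y2 + 2y3 + y4 ≥ 7
  y1, y2, y3, y4 ≥ 0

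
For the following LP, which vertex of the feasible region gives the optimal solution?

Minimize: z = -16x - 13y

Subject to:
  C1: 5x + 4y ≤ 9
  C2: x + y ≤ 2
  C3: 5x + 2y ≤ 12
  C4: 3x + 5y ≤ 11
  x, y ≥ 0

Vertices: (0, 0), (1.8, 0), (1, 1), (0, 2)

Evaluate the objective at each vertex of the feasible region:
  z(0, 0) = 0
  z(1.8, 0) = -28.8
  z(1, 1) = -29  ←
  z(0, 2) = -26
The minimum is at x = 1, y = 1.

(1, 1)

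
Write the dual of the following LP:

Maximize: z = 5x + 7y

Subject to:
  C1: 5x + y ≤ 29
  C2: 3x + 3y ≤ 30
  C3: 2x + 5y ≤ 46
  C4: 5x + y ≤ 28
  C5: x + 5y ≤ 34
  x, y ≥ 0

Primal max cᵀx s.t. Ax ≤ b, x ≥ 0  →  Dual min bᵀy s.t. Aᵀy ≥ c, y ≥ 0.

Minimize: z = 29y1 + 30y2 + 46y3 + 28y4 + 34y5

Subject to:
  5y1 + 3y2 + 2y3 + 5y4 + y5 ≥ 5
  y1 + 3y2 + 5y3 + y4 + 5y5 ≥ 7
  y1, y2, y3, y4, y5 ≥ 0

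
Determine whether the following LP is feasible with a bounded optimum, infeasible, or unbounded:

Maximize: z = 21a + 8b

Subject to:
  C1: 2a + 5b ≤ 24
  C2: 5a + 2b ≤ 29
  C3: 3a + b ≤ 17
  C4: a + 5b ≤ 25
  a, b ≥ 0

Feasible with a bounded optimal solution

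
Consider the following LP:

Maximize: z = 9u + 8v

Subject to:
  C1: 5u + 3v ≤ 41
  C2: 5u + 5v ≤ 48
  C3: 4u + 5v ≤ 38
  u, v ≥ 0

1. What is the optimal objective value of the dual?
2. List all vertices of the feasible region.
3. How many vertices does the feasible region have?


1. 79
2. (0, 0), (8.2, 0), (7, 2), (0, 7.6)
3. 4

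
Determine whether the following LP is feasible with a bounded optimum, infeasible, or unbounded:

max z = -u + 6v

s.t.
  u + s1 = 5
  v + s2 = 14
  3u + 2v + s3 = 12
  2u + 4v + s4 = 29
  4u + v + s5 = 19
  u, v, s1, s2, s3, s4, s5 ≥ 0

Feasible with a bounded optimal solution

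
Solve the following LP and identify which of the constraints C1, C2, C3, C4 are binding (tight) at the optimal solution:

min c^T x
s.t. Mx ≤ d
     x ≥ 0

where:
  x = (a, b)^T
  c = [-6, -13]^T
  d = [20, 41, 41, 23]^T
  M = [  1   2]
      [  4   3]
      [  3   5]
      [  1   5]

At a = 8, b = 3, compute slack b - a·x for each constraint:
  C1: 20 − 14 = 6  (slack)
  C2: 41 − 41 = 0  (binding)
  C3: 41 − 39 = 2  (slack)
  C4: 23 − 23 = 0  (binding)

Optimal: a = 8, b = 3
Binding: C2, C4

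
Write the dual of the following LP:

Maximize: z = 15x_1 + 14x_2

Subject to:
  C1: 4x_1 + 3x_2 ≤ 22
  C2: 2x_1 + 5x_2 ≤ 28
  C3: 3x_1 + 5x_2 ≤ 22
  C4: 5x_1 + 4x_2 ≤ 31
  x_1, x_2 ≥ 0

Primal max cᵀx s.t. Ax ≤ b, x ≥ 0  →  Dual min bᵀy s.t. Aᵀy ≥ c, y ≥ 0.

Minimize: z = 22y1 + 28y2 + 22y3 + 31y4

Subject to:
  4y1 + 2y2 + 3y3 + 5y4 ≥ 15
  3y1 + 5y2 + 5y3 + 4y4 ≥ 14
  y1, y2, y3, y4 ≥ 0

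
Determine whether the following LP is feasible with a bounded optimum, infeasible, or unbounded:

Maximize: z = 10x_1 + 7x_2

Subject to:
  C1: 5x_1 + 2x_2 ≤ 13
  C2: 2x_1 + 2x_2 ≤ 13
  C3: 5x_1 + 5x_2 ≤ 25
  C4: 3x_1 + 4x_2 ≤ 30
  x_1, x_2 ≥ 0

Feasible with a bounded optimal solution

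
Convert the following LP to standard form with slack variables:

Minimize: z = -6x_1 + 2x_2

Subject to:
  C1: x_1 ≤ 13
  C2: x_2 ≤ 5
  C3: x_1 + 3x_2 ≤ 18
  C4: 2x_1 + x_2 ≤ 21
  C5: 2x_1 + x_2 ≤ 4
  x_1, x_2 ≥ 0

min z = -6x_1 + 2x_2

s.t.
  x_1 + s1 = 13
  x_2 + s2 = 5
  x_1 + 3x_2 + s3 = 18
  2x_1 + x_2 + s4 = 21
  2x_1 + x_2 + s5 = 4
  x_1, x_2, s1, s2, s3, s4, s5 ≥ 0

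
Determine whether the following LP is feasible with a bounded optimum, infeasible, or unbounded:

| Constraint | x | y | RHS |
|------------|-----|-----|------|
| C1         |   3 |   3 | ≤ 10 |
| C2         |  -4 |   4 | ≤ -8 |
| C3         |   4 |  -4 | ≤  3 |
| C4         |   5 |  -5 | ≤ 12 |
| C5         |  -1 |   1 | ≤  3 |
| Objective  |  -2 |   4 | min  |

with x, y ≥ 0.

Infeasible (no feasible solution exists)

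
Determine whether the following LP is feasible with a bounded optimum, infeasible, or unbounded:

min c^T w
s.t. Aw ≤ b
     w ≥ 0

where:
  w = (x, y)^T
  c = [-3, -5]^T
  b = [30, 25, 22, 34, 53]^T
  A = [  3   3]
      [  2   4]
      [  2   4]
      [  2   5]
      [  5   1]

Feasible with a bounded optimal solution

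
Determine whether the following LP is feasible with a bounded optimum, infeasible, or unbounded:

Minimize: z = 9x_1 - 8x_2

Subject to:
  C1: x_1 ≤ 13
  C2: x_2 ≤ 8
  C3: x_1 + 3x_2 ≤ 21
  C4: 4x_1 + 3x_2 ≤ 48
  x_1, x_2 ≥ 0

Feasible with a bounded optimal solution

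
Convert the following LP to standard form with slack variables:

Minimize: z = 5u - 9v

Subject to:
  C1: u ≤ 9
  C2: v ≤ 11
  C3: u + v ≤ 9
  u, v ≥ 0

min z = 5u - 9v

s.t.
  u + s1 = 9
  v + s2 = 11
  u + v + s3 = 9
  u, v, s1, s2, s3 ≥ 0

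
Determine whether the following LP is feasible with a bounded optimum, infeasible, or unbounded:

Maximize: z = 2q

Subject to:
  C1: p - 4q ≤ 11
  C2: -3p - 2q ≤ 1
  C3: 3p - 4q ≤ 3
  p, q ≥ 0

Unbounded (objective can increase without bound)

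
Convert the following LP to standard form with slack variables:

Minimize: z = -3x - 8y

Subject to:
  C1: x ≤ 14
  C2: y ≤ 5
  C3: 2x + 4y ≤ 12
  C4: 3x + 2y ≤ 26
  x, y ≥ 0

min z = -3x - 8y

s.t.
  x + s1 = 14
  y + s2 = 5
  2x + 4y + s3 = 12
  3x + 2y + s4 = 26
  x, y, s1, s2, s3, s4 ≥ 0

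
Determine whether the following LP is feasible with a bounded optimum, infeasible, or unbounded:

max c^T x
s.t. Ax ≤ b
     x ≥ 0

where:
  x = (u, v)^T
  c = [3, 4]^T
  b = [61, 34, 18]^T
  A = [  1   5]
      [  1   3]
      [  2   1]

Feasible with a bounded optimal solution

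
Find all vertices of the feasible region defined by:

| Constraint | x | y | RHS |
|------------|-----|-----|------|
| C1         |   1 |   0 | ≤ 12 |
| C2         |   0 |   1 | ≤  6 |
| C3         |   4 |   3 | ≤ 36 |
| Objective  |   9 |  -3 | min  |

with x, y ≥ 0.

(0, 0), (9, 0), (4.5, 6), (0, 6)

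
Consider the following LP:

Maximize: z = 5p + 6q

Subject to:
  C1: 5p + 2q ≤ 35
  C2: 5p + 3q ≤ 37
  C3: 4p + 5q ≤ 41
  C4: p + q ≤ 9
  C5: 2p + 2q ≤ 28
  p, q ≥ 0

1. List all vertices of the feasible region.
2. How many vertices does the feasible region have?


1. (0, 0), (7, 0), (6.2, 2), (5, 4), (4, 5), (0, 8.2)
2. 6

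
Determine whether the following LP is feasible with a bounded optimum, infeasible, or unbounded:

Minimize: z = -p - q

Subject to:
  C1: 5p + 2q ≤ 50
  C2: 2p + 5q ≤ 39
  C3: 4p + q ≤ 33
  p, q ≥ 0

Feasible with a bounded optimal solution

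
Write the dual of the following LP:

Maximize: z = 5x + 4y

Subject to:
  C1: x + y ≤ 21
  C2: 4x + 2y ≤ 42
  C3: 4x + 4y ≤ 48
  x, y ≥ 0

Primal max cᵀx s.t. Ax ≤ b, x ≥ 0  →  Dual min bᵀy s.t. Aᵀy ≥ c, y ≥ 0.

Minimize: z = 21y1 + 42y2 + 48y3

Subject to:
  y1 + 4y2 + 4y3 ≥ 5
  y1 + 2y2 + 4y3 ≥ 4
  y1, y2, y3 ≥ 0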